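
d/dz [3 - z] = -1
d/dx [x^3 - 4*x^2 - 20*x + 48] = 3*x^2 - 8*x - 20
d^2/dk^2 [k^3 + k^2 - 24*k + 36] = 6*k + 2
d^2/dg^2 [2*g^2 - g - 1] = 4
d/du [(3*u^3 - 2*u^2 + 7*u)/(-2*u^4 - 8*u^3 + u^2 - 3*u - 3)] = (6*u^6 - 8*u^5 + 29*u^4 + 94*u^3 - 28*u^2 + 12*u - 21)/(4*u^8 + 32*u^7 + 60*u^6 - 4*u^5 + 61*u^4 + 42*u^3 + 3*u^2 + 18*u + 9)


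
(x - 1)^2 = x^2 - 2*x + 1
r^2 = r^2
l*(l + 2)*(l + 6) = l^3 + 8*l^2 + 12*l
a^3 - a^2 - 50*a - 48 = (a - 8)*(a + 1)*(a + 6)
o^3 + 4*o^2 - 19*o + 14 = (o - 2)*(o - 1)*(o + 7)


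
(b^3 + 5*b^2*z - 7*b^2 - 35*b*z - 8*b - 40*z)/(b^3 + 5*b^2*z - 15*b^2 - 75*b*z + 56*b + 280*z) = (b + 1)/(b - 7)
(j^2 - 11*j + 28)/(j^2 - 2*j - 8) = (j - 7)/(j + 2)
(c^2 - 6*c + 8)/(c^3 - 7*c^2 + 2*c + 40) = (c - 2)/(c^2 - 3*c - 10)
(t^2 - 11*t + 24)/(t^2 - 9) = (t - 8)/(t + 3)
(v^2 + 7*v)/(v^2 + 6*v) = (v + 7)/(v + 6)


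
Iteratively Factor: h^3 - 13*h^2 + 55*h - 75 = (h - 5)*(h^2 - 8*h + 15) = (h - 5)*(h - 3)*(h - 5)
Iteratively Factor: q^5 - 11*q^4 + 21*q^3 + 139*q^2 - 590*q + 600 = (q + 4)*(q^4 - 15*q^3 + 81*q^2 - 185*q + 150) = (q - 2)*(q + 4)*(q^3 - 13*q^2 + 55*q - 75) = (q - 3)*(q - 2)*(q + 4)*(q^2 - 10*q + 25) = (q - 5)*(q - 3)*(q - 2)*(q + 4)*(q - 5)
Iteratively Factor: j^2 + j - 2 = (j - 1)*(j + 2)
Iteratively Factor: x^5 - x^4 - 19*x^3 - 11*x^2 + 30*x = (x - 5)*(x^4 + 4*x^3 + x^2 - 6*x) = (x - 5)*(x + 3)*(x^3 + x^2 - 2*x) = (x - 5)*(x + 2)*(x + 3)*(x^2 - x) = x*(x - 5)*(x + 2)*(x + 3)*(x - 1)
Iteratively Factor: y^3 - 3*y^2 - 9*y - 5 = (y + 1)*(y^2 - 4*y - 5) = (y + 1)^2*(y - 5)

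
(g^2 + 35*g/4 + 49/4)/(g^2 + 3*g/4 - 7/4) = (g + 7)/(g - 1)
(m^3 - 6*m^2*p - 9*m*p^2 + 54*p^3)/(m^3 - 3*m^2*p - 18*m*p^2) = (m - 3*p)/m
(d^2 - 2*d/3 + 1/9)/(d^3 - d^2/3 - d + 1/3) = (d - 1/3)/(d^2 - 1)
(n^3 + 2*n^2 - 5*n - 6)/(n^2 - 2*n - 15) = (n^2 - n - 2)/(n - 5)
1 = 1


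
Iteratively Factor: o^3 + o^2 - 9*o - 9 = (o + 3)*(o^2 - 2*o - 3) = (o + 1)*(o + 3)*(o - 3)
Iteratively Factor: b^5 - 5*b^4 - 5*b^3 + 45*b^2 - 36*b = (b - 4)*(b^4 - b^3 - 9*b^2 + 9*b) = b*(b - 4)*(b^3 - b^2 - 9*b + 9) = b*(b - 4)*(b + 3)*(b^2 - 4*b + 3) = b*(b - 4)*(b - 3)*(b + 3)*(b - 1)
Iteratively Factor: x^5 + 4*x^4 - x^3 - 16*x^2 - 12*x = (x)*(x^4 + 4*x^3 - x^2 - 16*x - 12) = x*(x + 1)*(x^3 + 3*x^2 - 4*x - 12) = x*(x + 1)*(x + 2)*(x^2 + x - 6) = x*(x - 2)*(x + 1)*(x + 2)*(x + 3)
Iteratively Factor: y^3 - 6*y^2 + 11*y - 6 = (y - 3)*(y^2 - 3*y + 2) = (y - 3)*(y - 1)*(y - 2)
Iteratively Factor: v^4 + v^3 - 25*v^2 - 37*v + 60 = (v - 5)*(v^3 + 6*v^2 + 5*v - 12) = (v - 5)*(v - 1)*(v^2 + 7*v + 12) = (v - 5)*(v - 1)*(v + 3)*(v + 4)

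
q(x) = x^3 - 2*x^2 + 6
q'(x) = 3*x^2 - 4*x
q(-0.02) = 6.00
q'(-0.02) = 0.08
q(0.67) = 5.40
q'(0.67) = -1.33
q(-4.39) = -117.15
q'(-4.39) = 75.38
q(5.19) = 91.93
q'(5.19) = 60.05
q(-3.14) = -44.68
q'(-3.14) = 42.14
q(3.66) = 28.24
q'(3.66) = 25.55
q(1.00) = 5.00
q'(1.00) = -1.00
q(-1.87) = -7.53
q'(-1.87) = 17.97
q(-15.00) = -3819.00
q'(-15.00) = 735.00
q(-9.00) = -885.00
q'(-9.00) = 279.00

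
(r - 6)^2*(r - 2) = r^3 - 14*r^2 + 60*r - 72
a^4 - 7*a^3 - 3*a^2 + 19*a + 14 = (a - 7)*(a - 2)*(a + 1)^2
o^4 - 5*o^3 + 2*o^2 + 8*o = o*(o - 4)*(o - 2)*(o + 1)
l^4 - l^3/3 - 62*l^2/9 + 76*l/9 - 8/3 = (l - 2)*(l - 2/3)^2*(l + 3)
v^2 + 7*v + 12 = (v + 3)*(v + 4)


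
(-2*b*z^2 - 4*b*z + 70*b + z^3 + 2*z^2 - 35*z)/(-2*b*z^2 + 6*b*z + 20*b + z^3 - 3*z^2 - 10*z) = (z + 7)/(z + 2)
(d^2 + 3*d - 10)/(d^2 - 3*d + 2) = (d + 5)/(d - 1)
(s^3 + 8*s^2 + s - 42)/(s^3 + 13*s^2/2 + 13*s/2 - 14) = 2*(s^3 + 8*s^2 + s - 42)/(2*s^3 + 13*s^2 + 13*s - 28)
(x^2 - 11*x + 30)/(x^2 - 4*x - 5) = (x - 6)/(x + 1)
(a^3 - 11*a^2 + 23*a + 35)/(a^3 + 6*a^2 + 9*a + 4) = (a^2 - 12*a + 35)/(a^2 + 5*a + 4)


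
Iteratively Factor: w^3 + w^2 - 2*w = (w)*(w^2 + w - 2) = w*(w + 2)*(w - 1)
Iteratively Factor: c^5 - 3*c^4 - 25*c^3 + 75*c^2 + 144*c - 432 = (c - 3)*(c^4 - 25*c^2 + 144) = (c - 4)*(c - 3)*(c^3 + 4*c^2 - 9*c - 36) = (c - 4)*(c - 3)*(c + 4)*(c^2 - 9) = (c - 4)*(c - 3)^2*(c + 4)*(c + 3)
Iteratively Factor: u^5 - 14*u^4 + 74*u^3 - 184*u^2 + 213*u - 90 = (u - 1)*(u^4 - 13*u^3 + 61*u^2 - 123*u + 90) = (u - 3)*(u - 1)*(u^3 - 10*u^2 + 31*u - 30) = (u - 3)^2*(u - 1)*(u^2 - 7*u + 10) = (u - 5)*(u - 3)^2*(u - 1)*(u - 2)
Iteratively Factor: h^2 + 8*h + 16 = (h + 4)*(h + 4)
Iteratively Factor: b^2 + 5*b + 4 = (b + 1)*(b + 4)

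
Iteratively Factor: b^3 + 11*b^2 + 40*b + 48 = (b + 4)*(b^2 + 7*b + 12) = (b + 3)*(b + 4)*(b + 4)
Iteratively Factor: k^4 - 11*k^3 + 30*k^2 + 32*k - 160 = (k - 4)*(k^3 - 7*k^2 + 2*k + 40) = (k - 5)*(k - 4)*(k^2 - 2*k - 8) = (k - 5)*(k - 4)^2*(k + 2)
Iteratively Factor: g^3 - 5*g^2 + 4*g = (g - 1)*(g^2 - 4*g) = (g - 4)*(g - 1)*(g)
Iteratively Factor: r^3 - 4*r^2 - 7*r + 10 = (r + 2)*(r^2 - 6*r + 5) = (r - 1)*(r + 2)*(r - 5)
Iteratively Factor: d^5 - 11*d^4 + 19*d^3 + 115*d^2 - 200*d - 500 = (d + 2)*(d^4 - 13*d^3 + 45*d^2 + 25*d - 250) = (d + 2)^2*(d^3 - 15*d^2 + 75*d - 125) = (d - 5)*(d + 2)^2*(d^2 - 10*d + 25) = (d - 5)^2*(d + 2)^2*(d - 5)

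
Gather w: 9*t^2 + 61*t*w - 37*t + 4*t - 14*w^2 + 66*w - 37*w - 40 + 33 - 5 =9*t^2 - 33*t - 14*w^2 + w*(61*t + 29) - 12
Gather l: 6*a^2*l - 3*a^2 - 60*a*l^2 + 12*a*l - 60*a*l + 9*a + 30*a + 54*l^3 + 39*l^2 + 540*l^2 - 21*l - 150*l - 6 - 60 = -3*a^2 + 39*a + 54*l^3 + l^2*(579 - 60*a) + l*(6*a^2 - 48*a - 171) - 66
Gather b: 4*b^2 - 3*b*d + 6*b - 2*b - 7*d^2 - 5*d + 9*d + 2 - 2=4*b^2 + b*(4 - 3*d) - 7*d^2 + 4*d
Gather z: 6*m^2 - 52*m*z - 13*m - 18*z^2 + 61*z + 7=6*m^2 - 13*m - 18*z^2 + z*(61 - 52*m) + 7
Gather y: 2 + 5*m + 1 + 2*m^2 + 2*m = 2*m^2 + 7*m + 3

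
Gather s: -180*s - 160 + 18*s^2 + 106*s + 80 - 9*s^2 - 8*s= 9*s^2 - 82*s - 80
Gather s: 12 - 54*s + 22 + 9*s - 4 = 30 - 45*s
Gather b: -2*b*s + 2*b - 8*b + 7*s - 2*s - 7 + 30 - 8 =b*(-2*s - 6) + 5*s + 15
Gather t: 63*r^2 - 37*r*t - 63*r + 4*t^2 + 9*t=63*r^2 - 63*r + 4*t^2 + t*(9 - 37*r)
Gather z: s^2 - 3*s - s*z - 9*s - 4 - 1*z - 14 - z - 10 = s^2 - 12*s + z*(-s - 2) - 28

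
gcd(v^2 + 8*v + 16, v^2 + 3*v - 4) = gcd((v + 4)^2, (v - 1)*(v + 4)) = v + 4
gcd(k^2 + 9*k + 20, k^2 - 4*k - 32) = k + 4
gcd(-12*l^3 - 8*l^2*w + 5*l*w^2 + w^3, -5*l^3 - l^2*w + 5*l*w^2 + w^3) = l + w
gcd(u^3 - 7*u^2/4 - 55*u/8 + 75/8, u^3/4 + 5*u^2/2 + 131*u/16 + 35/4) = u + 5/2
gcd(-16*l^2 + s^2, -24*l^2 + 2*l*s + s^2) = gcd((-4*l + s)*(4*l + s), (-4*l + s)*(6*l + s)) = -4*l + s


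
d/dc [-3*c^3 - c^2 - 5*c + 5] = -9*c^2 - 2*c - 5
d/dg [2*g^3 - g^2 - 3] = 2*g*(3*g - 1)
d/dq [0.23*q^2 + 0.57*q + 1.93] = 0.46*q + 0.57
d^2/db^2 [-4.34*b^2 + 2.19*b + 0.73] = -8.68000000000000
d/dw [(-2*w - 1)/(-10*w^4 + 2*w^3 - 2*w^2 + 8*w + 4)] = w*(-30*w^3 - 16*w^2 + w - 2)/(2*(25*w^8 - 10*w^7 + 11*w^6 - 42*w^5 - 11*w^4 - 4*w^3 + 12*w^2 + 16*w + 4))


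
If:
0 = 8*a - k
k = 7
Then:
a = 7/8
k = 7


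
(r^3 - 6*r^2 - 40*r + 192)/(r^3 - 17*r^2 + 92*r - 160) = (r + 6)/(r - 5)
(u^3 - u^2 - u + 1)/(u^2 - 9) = (u^3 - u^2 - u + 1)/(u^2 - 9)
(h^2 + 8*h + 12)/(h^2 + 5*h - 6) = (h + 2)/(h - 1)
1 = 1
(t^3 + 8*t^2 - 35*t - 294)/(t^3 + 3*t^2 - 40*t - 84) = (t + 7)/(t + 2)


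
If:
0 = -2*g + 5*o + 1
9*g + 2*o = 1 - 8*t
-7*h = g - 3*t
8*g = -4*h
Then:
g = -21/373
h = 42/373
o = -83/373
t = 91/373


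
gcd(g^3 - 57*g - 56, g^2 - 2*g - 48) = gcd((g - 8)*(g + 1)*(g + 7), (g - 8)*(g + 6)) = g - 8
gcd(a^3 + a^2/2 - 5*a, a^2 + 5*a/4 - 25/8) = a + 5/2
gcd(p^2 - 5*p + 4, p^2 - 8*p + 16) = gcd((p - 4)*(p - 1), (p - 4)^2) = p - 4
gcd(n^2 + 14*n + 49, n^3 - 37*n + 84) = n + 7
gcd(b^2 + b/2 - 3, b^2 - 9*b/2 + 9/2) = b - 3/2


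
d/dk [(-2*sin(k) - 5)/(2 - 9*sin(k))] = -49*cos(k)/(9*sin(k) - 2)^2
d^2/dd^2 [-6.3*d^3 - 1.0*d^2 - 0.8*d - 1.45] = -37.8*d - 2.0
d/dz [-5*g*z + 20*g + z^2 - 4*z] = -5*g + 2*z - 4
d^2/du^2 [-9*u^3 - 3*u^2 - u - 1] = -54*u - 6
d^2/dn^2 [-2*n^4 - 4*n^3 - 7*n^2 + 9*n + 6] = -24*n^2 - 24*n - 14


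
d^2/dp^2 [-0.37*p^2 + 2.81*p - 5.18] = -0.740000000000000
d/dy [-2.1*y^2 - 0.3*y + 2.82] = -4.2*y - 0.3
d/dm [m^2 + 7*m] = 2*m + 7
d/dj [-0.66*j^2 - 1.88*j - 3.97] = -1.32*j - 1.88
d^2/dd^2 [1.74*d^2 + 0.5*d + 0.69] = 3.48000000000000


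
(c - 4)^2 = c^2 - 8*c + 16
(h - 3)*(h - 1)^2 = h^3 - 5*h^2 + 7*h - 3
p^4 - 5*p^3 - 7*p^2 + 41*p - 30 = (p - 5)*(p - 2)*(p - 1)*(p + 3)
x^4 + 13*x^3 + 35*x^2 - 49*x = x*(x - 1)*(x + 7)^2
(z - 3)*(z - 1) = z^2 - 4*z + 3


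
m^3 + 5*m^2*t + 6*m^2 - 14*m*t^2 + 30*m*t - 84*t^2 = (m + 6)*(m - 2*t)*(m + 7*t)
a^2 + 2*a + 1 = (a + 1)^2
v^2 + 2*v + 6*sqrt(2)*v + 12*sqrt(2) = (v + 2)*(v + 6*sqrt(2))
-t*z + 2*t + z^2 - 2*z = (-t + z)*(z - 2)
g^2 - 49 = (g - 7)*(g + 7)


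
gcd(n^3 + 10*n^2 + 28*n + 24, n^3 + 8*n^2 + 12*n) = n^2 + 8*n + 12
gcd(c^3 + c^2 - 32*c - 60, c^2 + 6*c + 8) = c + 2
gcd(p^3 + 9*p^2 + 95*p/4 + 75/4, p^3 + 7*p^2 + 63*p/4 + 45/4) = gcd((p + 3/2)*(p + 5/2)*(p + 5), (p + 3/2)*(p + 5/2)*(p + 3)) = p^2 + 4*p + 15/4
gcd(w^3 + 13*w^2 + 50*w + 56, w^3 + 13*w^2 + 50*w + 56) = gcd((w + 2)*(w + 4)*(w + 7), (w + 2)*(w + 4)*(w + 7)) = w^3 + 13*w^2 + 50*w + 56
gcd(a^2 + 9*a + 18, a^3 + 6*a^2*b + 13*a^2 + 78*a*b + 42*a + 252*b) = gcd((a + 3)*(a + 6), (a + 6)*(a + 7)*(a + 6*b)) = a + 6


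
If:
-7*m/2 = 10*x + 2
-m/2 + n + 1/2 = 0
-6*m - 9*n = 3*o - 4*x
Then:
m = -20*x/7 - 4/7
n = -10*x/7 - 11/14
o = 34*x/3 + 7/2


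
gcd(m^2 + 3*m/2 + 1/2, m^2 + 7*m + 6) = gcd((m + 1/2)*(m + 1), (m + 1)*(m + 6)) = m + 1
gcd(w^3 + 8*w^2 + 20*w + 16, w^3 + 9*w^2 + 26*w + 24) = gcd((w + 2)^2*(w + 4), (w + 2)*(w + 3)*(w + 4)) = w^2 + 6*w + 8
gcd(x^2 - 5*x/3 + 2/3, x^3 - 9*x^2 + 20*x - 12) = x - 1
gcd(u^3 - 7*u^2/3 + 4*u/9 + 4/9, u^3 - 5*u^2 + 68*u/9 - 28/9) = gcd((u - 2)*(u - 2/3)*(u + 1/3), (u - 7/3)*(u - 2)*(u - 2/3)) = u^2 - 8*u/3 + 4/3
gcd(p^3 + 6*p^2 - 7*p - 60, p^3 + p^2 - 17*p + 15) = p^2 + 2*p - 15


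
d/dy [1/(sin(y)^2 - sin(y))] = (-2/tan(y) + cos(y)/sin(y)^2)/(sin(y) - 1)^2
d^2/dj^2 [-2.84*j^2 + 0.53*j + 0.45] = -5.68000000000000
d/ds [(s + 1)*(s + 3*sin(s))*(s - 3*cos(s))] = (s + 1)*(s + 3*sin(s))*(3*sin(s) + 1) + (s + 1)*(s - 3*cos(s))*(3*cos(s) + 1) + (s + 3*sin(s))*(s - 3*cos(s))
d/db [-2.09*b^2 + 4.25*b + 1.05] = 4.25 - 4.18*b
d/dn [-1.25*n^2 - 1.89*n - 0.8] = -2.5*n - 1.89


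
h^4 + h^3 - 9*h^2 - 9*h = h*(h - 3)*(h + 1)*(h + 3)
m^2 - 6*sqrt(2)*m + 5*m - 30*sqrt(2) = (m + 5)*(m - 6*sqrt(2))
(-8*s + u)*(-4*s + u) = 32*s^2 - 12*s*u + u^2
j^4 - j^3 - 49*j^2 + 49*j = j*(j - 7)*(j - 1)*(j + 7)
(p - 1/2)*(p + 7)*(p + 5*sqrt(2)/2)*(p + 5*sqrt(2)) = p^4 + 13*p^3/2 + 15*sqrt(2)*p^3/2 + 43*p^2/2 + 195*sqrt(2)*p^2/4 - 105*sqrt(2)*p/4 + 325*p/2 - 175/2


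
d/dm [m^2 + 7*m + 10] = 2*m + 7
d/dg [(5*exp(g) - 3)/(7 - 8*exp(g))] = 11*exp(g)/(8*exp(g) - 7)^2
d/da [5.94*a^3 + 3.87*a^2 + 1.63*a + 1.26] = 17.82*a^2 + 7.74*a + 1.63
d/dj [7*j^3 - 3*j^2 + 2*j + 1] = 21*j^2 - 6*j + 2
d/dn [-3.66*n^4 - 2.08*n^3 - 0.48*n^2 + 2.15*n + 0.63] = -14.64*n^3 - 6.24*n^2 - 0.96*n + 2.15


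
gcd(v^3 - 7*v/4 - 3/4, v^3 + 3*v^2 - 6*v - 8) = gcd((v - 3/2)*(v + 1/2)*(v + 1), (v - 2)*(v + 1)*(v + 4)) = v + 1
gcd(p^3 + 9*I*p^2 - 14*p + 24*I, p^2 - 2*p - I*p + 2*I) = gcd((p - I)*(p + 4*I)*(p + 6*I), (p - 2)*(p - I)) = p - I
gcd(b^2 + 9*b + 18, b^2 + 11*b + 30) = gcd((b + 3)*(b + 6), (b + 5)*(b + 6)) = b + 6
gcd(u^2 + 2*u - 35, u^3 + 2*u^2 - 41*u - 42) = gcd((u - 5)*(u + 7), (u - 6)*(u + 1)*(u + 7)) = u + 7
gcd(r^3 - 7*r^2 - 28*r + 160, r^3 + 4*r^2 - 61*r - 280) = r^2 - 3*r - 40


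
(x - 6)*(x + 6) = x^2 - 36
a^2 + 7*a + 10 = (a + 2)*(a + 5)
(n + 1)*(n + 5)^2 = n^3 + 11*n^2 + 35*n + 25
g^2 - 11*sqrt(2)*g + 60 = (g - 6*sqrt(2))*(g - 5*sqrt(2))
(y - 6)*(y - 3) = y^2 - 9*y + 18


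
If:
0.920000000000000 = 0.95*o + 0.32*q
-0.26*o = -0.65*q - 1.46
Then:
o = 1.52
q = -1.64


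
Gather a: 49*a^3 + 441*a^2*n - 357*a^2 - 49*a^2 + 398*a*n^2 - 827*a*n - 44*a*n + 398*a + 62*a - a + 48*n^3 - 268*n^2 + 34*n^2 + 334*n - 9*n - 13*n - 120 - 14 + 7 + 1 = 49*a^3 + a^2*(441*n - 406) + a*(398*n^2 - 871*n + 459) + 48*n^3 - 234*n^2 + 312*n - 126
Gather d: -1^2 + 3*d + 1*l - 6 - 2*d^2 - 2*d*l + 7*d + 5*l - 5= -2*d^2 + d*(10 - 2*l) + 6*l - 12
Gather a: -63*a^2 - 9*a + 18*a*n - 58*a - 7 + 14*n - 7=-63*a^2 + a*(18*n - 67) + 14*n - 14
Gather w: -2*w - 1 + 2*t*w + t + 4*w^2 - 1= t + 4*w^2 + w*(2*t - 2) - 2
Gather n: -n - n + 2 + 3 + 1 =6 - 2*n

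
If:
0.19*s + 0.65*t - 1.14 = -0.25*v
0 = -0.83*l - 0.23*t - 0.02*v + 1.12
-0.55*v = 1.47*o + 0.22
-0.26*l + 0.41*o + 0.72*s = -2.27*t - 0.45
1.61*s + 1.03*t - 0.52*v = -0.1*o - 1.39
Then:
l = 1.23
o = -1.64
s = 0.46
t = 0.09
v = 3.97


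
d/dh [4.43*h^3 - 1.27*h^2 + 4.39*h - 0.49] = 13.29*h^2 - 2.54*h + 4.39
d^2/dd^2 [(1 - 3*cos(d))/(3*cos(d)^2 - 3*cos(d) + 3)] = (-27*sin(d)^4*cos(d) + sin(d)^4 + 10*sin(d)^2 + 13*cos(d)/4 - 3*cos(3*d)/4 + 3*cos(5*d)/2 - 5)/(3*(sin(d)^2 + cos(d) - 2)^3)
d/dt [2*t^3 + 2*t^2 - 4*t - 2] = 6*t^2 + 4*t - 4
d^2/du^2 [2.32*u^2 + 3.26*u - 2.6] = 4.64000000000000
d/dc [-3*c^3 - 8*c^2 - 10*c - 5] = -9*c^2 - 16*c - 10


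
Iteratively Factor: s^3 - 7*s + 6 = (s + 3)*(s^2 - 3*s + 2) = (s - 1)*(s + 3)*(s - 2)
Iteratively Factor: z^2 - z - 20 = (z + 4)*(z - 5)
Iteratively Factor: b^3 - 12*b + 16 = (b + 4)*(b^2 - 4*b + 4) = (b - 2)*(b + 4)*(b - 2)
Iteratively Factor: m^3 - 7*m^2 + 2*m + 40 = (m - 4)*(m^2 - 3*m - 10) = (m - 5)*(m - 4)*(m + 2)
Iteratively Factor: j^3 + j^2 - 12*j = (j - 3)*(j^2 + 4*j) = (j - 3)*(j + 4)*(j)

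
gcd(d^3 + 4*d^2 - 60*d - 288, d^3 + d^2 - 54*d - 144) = d^2 - 2*d - 48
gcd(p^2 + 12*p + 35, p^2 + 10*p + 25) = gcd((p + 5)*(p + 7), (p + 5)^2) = p + 5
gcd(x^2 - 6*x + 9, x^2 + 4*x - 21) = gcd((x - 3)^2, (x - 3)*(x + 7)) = x - 3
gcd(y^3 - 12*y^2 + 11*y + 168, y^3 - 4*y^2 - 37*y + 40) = y - 8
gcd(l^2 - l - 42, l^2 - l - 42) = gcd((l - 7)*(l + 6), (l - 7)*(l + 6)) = l^2 - l - 42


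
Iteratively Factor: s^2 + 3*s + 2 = (s + 1)*(s + 2)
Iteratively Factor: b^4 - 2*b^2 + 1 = (b - 1)*(b^3 + b^2 - b - 1) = (b - 1)*(b + 1)*(b^2 - 1) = (b - 1)^2*(b + 1)*(b + 1)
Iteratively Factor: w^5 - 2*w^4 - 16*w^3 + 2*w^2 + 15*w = (w + 3)*(w^4 - 5*w^3 - w^2 + 5*w) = (w - 5)*(w + 3)*(w^3 - w) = (w - 5)*(w + 1)*(w + 3)*(w^2 - w) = (w - 5)*(w - 1)*(w + 1)*(w + 3)*(w)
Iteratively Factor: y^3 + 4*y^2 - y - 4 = (y - 1)*(y^2 + 5*y + 4) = (y - 1)*(y + 1)*(y + 4)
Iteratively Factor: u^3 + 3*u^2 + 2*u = (u)*(u^2 + 3*u + 2) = u*(u + 1)*(u + 2)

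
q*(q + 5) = q^2 + 5*q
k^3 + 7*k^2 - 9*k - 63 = (k - 3)*(k + 3)*(k + 7)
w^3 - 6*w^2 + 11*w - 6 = (w - 3)*(w - 2)*(w - 1)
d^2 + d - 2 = (d - 1)*(d + 2)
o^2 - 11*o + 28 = (o - 7)*(o - 4)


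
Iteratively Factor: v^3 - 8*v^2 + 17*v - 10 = (v - 1)*(v^2 - 7*v + 10) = (v - 2)*(v - 1)*(v - 5)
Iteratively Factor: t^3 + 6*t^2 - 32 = (t + 4)*(t^2 + 2*t - 8) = (t - 2)*(t + 4)*(t + 4)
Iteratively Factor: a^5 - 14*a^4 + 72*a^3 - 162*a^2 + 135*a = (a - 3)*(a^4 - 11*a^3 + 39*a^2 - 45*a) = (a - 3)^2*(a^3 - 8*a^2 + 15*a) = (a - 5)*(a - 3)^2*(a^2 - 3*a) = (a - 5)*(a - 3)^3*(a)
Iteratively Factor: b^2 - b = (b - 1)*(b)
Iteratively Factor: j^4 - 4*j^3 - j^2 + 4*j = (j - 1)*(j^3 - 3*j^2 - 4*j) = (j - 1)*(j + 1)*(j^2 - 4*j) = (j - 4)*(j - 1)*(j + 1)*(j)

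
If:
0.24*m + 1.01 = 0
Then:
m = -4.21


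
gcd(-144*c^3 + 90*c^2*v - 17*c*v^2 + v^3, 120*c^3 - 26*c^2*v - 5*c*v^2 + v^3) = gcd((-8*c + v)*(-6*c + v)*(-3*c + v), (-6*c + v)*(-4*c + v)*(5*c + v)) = -6*c + v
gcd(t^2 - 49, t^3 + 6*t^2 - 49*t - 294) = t^2 - 49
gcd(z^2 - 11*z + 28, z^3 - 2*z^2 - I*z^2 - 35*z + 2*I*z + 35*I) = z - 7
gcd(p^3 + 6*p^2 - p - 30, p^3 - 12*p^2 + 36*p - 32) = p - 2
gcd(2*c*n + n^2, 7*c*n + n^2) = n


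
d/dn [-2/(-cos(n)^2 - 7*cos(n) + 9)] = 2*(2*cos(n) + 7)*sin(n)/(cos(n)^2 + 7*cos(n) - 9)^2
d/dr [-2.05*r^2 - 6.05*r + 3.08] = -4.1*r - 6.05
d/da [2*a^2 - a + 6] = 4*a - 1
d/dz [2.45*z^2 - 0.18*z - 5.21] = 4.9*z - 0.18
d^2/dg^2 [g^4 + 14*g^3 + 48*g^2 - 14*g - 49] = 12*g^2 + 84*g + 96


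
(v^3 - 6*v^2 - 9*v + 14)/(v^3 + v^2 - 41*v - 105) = (v^2 + v - 2)/(v^2 + 8*v + 15)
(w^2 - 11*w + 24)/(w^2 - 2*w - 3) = (w - 8)/(w + 1)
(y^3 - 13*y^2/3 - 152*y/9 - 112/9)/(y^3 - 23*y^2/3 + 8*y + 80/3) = (3*y^2 - 17*y - 28)/(3*(y^2 - 9*y + 20))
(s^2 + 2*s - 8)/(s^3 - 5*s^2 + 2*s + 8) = (s + 4)/(s^2 - 3*s - 4)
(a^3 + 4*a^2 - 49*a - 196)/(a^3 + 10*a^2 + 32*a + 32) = (a^2 - 49)/(a^2 + 6*a + 8)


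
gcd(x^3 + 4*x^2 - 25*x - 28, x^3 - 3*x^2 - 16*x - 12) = x + 1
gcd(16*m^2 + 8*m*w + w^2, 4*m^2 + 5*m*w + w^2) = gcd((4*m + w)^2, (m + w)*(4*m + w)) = 4*m + w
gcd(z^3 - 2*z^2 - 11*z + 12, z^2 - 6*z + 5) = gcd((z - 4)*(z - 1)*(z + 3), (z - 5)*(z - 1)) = z - 1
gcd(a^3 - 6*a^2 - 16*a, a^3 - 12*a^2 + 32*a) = a^2 - 8*a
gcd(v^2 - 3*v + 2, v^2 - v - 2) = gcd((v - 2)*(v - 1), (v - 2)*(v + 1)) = v - 2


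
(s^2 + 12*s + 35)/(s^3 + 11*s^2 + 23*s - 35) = 1/(s - 1)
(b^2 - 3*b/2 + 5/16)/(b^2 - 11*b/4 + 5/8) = (4*b - 5)/(2*(2*b - 5))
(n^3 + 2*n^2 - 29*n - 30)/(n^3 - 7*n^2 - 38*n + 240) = (n + 1)/(n - 8)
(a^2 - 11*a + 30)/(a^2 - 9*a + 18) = (a - 5)/(a - 3)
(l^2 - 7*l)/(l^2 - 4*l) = (l - 7)/(l - 4)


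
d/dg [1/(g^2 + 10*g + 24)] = 2*(-g - 5)/(g^2 + 10*g + 24)^2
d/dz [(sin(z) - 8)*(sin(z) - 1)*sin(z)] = (3*sin(z)^2 - 18*sin(z) + 8)*cos(z)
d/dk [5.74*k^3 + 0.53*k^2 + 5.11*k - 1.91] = 17.22*k^2 + 1.06*k + 5.11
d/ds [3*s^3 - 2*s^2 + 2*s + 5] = 9*s^2 - 4*s + 2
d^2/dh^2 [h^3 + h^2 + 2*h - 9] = 6*h + 2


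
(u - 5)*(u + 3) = u^2 - 2*u - 15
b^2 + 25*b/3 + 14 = (b + 7/3)*(b + 6)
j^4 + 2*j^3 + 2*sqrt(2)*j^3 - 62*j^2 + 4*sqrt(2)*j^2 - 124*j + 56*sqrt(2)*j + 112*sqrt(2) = (j + 2)*(j - 4*sqrt(2))*(j - sqrt(2))*(j + 7*sqrt(2))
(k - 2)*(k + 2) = k^2 - 4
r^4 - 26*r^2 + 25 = (r - 5)*(r - 1)*(r + 1)*(r + 5)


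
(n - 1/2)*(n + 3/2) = n^2 + n - 3/4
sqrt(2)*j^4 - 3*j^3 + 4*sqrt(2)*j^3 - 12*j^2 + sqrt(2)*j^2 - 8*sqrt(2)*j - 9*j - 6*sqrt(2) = (j + 3)*(j - 2*sqrt(2))*(j + sqrt(2)/2)*(sqrt(2)*j + sqrt(2))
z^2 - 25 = (z - 5)*(z + 5)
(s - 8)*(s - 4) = s^2 - 12*s + 32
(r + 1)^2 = r^2 + 2*r + 1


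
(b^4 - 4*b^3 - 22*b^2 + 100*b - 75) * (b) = b^5 - 4*b^4 - 22*b^3 + 100*b^2 - 75*b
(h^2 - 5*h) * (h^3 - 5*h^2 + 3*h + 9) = h^5 - 10*h^4 + 28*h^3 - 6*h^2 - 45*h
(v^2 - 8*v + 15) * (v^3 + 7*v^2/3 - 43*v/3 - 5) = v^5 - 17*v^4/3 - 18*v^3 + 434*v^2/3 - 175*v - 75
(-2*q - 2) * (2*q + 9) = -4*q^2 - 22*q - 18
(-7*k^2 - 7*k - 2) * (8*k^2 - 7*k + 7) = -56*k^4 - 7*k^3 - 16*k^2 - 35*k - 14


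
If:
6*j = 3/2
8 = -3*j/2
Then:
No Solution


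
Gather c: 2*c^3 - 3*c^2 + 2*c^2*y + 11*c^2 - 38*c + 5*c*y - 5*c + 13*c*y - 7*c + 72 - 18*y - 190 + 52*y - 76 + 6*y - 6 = 2*c^3 + c^2*(2*y + 8) + c*(18*y - 50) + 40*y - 200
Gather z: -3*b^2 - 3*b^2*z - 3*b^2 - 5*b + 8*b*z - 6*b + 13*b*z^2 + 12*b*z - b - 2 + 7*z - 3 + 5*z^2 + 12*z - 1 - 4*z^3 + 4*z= -6*b^2 - 12*b - 4*z^3 + z^2*(13*b + 5) + z*(-3*b^2 + 20*b + 23) - 6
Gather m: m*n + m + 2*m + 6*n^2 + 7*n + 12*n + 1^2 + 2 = m*(n + 3) + 6*n^2 + 19*n + 3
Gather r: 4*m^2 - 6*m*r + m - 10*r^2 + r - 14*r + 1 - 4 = 4*m^2 + m - 10*r^2 + r*(-6*m - 13) - 3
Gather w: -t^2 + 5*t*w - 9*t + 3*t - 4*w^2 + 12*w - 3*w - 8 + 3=-t^2 - 6*t - 4*w^2 + w*(5*t + 9) - 5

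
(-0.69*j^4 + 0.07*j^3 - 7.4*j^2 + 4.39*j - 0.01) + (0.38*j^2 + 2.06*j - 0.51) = -0.69*j^4 + 0.07*j^3 - 7.02*j^2 + 6.45*j - 0.52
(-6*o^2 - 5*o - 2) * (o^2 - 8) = -6*o^4 - 5*o^3 + 46*o^2 + 40*o + 16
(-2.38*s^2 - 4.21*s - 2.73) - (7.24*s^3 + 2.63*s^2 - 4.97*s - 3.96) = -7.24*s^3 - 5.01*s^2 + 0.76*s + 1.23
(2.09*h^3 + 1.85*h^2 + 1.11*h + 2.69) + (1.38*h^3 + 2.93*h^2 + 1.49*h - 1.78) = 3.47*h^3 + 4.78*h^2 + 2.6*h + 0.91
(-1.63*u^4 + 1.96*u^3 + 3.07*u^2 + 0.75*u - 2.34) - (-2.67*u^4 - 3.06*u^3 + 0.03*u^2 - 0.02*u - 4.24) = 1.04*u^4 + 5.02*u^3 + 3.04*u^2 + 0.77*u + 1.9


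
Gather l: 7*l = 7*l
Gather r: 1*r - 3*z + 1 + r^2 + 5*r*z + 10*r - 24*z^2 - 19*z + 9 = r^2 + r*(5*z + 11) - 24*z^2 - 22*z + 10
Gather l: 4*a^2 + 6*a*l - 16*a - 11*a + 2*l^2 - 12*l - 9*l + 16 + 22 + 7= 4*a^2 - 27*a + 2*l^2 + l*(6*a - 21) + 45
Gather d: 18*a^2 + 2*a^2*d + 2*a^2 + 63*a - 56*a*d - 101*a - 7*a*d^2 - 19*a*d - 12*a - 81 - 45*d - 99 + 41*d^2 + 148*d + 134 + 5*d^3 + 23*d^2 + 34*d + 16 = 20*a^2 - 50*a + 5*d^3 + d^2*(64 - 7*a) + d*(2*a^2 - 75*a + 137) - 30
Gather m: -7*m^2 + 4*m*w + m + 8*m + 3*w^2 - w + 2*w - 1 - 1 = -7*m^2 + m*(4*w + 9) + 3*w^2 + w - 2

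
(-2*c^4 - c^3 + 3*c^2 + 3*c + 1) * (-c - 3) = 2*c^5 + 7*c^4 - 12*c^2 - 10*c - 3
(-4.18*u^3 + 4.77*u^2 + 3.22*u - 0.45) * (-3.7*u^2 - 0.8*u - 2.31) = 15.466*u^5 - 14.305*u^4 - 6.0742*u^3 - 11.9297*u^2 - 7.0782*u + 1.0395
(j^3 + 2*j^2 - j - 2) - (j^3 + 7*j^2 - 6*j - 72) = -5*j^2 + 5*j + 70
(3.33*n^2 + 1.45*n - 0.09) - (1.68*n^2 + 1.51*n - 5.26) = 1.65*n^2 - 0.0600000000000001*n + 5.17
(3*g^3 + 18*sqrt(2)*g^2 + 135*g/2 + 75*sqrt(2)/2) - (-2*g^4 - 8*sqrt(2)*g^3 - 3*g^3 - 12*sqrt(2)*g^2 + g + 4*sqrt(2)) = 2*g^4 + 6*g^3 + 8*sqrt(2)*g^3 + 30*sqrt(2)*g^2 + 133*g/2 + 67*sqrt(2)/2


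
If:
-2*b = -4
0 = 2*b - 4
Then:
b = 2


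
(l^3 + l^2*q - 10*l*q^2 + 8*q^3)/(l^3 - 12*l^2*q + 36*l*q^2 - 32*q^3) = (l^2 + 3*l*q - 4*q^2)/(l^2 - 10*l*q + 16*q^2)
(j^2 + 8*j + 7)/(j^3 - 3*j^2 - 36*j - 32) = (j + 7)/(j^2 - 4*j - 32)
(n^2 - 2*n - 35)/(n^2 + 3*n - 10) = (n - 7)/(n - 2)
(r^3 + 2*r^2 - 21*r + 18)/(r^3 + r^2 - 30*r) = (r^2 - 4*r + 3)/(r*(r - 5))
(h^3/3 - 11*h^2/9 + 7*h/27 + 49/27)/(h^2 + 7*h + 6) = (9*h^2 - 42*h + 49)/(27*(h + 6))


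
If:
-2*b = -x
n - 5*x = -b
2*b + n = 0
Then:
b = 0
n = 0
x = 0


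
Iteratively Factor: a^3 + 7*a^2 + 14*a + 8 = (a + 4)*(a^2 + 3*a + 2) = (a + 1)*(a + 4)*(a + 2)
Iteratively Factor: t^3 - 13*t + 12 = (t + 4)*(t^2 - 4*t + 3) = (t - 3)*(t + 4)*(t - 1)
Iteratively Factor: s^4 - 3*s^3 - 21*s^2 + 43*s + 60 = (s - 5)*(s^3 + 2*s^2 - 11*s - 12) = (s - 5)*(s - 3)*(s^2 + 5*s + 4) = (s - 5)*(s - 3)*(s + 1)*(s + 4)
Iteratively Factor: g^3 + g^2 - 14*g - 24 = (g + 3)*(g^2 - 2*g - 8) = (g - 4)*(g + 3)*(g + 2)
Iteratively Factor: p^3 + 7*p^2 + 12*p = (p + 4)*(p^2 + 3*p) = p*(p + 4)*(p + 3)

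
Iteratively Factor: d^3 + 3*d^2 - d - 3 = (d - 1)*(d^2 + 4*d + 3) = (d - 1)*(d + 3)*(d + 1)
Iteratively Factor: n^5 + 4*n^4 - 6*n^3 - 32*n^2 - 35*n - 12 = (n + 1)*(n^4 + 3*n^3 - 9*n^2 - 23*n - 12) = (n - 3)*(n + 1)*(n^3 + 6*n^2 + 9*n + 4) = (n - 3)*(n + 1)^2*(n^2 + 5*n + 4) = (n - 3)*(n + 1)^3*(n + 4)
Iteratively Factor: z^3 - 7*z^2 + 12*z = (z - 3)*(z^2 - 4*z) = (z - 4)*(z - 3)*(z)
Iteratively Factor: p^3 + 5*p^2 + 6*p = (p + 3)*(p^2 + 2*p) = p*(p + 3)*(p + 2)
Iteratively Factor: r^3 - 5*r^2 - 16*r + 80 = (r + 4)*(r^2 - 9*r + 20) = (r - 4)*(r + 4)*(r - 5)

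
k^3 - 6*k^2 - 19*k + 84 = (k - 7)*(k - 3)*(k + 4)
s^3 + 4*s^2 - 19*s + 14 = (s - 2)*(s - 1)*(s + 7)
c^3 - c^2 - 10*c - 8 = (c - 4)*(c + 1)*(c + 2)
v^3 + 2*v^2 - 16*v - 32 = (v - 4)*(v + 2)*(v + 4)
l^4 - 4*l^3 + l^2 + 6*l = l*(l - 3)*(l - 2)*(l + 1)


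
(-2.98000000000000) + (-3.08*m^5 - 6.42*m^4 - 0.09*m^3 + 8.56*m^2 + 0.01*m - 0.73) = -3.08*m^5 - 6.42*m^4 - 0.09*m^3 + 8.56*m^2 + 0.01*m - 3.71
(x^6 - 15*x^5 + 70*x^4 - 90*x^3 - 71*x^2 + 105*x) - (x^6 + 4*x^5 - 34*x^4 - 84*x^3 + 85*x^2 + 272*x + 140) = -19*x^5 + 104*x^4 - 6*x^3 - 156*x^2 - 167*x - 140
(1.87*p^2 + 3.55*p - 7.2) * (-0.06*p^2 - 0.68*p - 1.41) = -0.1122*p^4 - 1.4846*p^3 - 4.6187*p^2 - 0.109499999999999*p + 10.152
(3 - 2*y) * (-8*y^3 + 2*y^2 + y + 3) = 16*y^4 - 28*y^3 + 4*y^2 - 3*y + 9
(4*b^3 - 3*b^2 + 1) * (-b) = -4*b^4 + 3*b^3 - b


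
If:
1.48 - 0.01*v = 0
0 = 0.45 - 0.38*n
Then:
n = 1.18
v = 148.00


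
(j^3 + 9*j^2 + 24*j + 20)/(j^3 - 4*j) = (j^2 + 7*j + 10)/(j*(j - 2))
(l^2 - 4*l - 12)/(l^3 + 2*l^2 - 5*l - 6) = (l^2 - 4*l - 12)/(l^3 + 2*l^2 - 5*l - 6)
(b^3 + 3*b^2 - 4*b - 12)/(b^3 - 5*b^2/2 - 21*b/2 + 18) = 2*(b^2 - 4)/(2*b^2 - 11*b + 12)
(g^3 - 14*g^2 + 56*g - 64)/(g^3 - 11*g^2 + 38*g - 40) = (g - 8)/(g - 5)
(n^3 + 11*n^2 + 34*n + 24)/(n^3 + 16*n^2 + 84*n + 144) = (n + 1)/(n + 6)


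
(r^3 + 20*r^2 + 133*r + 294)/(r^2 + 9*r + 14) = (r^2 + 13*r + 42)/(r + 2)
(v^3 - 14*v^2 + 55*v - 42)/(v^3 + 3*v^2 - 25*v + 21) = (v^2 - 13*v + 42)/(v^2 + 4*v - 21)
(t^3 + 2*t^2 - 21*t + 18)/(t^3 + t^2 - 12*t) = (t^2 + 5*t - 6)/(t*(t + 4))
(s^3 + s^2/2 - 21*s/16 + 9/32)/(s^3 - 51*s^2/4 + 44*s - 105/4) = (8*s^2 + 10*s - 3)/(8*(s^2 - 12*s + 35))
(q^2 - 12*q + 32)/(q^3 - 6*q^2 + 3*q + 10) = (q^2 - 12*q + 32)/(q^3 - 6*q^2 + 3*q + 10)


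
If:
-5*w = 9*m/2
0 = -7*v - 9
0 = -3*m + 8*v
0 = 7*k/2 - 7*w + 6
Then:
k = 156/35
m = -24/7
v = -9/7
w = 108/35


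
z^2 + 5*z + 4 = (z + 1)*(z + 4)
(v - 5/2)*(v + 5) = v^2 + 5*v/2 - 25/2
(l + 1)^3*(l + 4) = l^4 + 7*l^3 + 15*l^2 + 13*l + 4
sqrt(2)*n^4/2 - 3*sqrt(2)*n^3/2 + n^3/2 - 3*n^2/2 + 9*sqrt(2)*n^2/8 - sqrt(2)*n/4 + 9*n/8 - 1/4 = (n - 2)*(n - 1/2)^2*(sqrt(2)*n/2 + 1/2)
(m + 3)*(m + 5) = m^2 + 8*m + 15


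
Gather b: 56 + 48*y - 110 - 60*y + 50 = -12*y - 4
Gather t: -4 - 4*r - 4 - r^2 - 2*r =-r^2 - 6*r - 8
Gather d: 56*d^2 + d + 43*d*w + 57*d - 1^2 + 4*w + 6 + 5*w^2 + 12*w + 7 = 56*d^2 + d*(43*w + 58) + 5*w^2 + 16*w + 12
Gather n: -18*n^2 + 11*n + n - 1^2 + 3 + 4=-18*n^2 + 12*n + 6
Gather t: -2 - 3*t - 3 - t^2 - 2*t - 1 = -t^2 - 5*t - 6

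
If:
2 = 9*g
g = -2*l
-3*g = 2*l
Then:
No Solution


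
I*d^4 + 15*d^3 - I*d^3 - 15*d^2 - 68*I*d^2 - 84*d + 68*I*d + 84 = (d - 7*I)*(d - 6*I)*(d - 2*I)*(I*d - I)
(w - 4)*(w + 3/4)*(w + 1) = w^3 - 9*w^2/4 - 25*w/4 - 3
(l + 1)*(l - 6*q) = l^2 - 6*l*q + l - 6*q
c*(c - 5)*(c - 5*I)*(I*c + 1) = I*c^4 + 6*c^3 - 5*I*c^3 - 30*c^2 - 5*I*c^2 + 25*I*c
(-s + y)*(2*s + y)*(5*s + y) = -10*s^3 + 3*s^2*y + 6*s*y^2 + y^3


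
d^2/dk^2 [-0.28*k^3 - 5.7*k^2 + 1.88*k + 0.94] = -1.68*k - 11.4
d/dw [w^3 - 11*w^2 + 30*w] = 3*w^2 - 22*w + 30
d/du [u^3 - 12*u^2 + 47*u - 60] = 3*u^2 - 24*u + 47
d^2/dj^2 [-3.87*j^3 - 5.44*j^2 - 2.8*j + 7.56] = -23.22*j - 10.88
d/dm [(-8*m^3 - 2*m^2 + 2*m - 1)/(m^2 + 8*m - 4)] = 2*m*(-4*m^3 - 64*m^2 + 39*m + 9)/(m^4 + 16*m^3 + 56*m^2 - 64*m + 16)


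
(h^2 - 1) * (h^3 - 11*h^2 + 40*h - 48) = h^5 - 11*h^4 + 39*h^3 - 37*h^2 - 40*h + 48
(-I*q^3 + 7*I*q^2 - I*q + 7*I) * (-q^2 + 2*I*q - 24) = I*q^5 + 2*q^4 - 7*I*q^4 - 14*q^3 + 25*I*q^3 + 2*q^2 - 175*I*q^2 - 14*q + 24*I*q - 168*I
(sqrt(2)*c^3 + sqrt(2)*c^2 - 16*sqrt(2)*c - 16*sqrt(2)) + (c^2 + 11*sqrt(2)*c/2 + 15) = sqrt(2)*c^3 + c^2 + sqrt(2)*c^2 - 21*sqrt(2)*c/2 - 16*sqrt(2) + 15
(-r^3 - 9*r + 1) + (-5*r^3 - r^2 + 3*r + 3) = -6*r^3 - r^2 - 6*r + 4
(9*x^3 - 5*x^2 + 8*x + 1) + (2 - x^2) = 9*x^3 - 6*x^2 + 8*x + 3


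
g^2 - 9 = (g - 3)*(g + 3)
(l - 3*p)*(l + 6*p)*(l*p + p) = l^3*p + 3*l^2*p^2 + l^2*p - 18*l*p^3 + 3*l*p^2 - 18*p^3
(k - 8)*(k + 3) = k^2 - 5*k - 24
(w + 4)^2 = w^2 + 8*w + 16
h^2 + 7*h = h*(h + 7)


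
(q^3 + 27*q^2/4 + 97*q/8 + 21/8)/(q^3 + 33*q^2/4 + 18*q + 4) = (2*q^2 + 13*q + 21)/(2*(q^2 + 8*q + 16))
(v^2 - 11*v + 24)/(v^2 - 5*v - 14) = (-v^2 + 11*v - 24)/(-v^2 + 5*v + 14)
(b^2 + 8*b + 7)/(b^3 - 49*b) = (b + 1)/(b*(b - 7))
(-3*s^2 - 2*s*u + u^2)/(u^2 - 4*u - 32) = (3*s^2 + 2*s*u - u^2)/(-u^2 + 4*u + 32)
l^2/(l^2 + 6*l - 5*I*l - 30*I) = l^2/(l^2 + l*(6 - 5*I) - 30*I)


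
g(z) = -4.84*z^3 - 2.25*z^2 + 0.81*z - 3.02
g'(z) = -14.52*z^2 - 4.5*z + 0.81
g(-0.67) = -3.12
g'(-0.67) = -2.69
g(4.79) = -582.69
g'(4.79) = -353.89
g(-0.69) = -3.06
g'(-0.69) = -3.00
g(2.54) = -94.79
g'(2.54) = -104.30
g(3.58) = -251.03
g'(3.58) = -201.39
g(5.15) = -719.62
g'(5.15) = -407.47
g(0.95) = -8.43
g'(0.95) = -16.57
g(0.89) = -7.49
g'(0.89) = -14.70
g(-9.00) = 3335.80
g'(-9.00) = -1134.81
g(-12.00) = 8026.78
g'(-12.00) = -2036.07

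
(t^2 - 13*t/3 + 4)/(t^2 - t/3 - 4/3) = (t - 3)/(t + 1)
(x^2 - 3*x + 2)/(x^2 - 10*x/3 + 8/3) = 3*(x - 1)/(3*x - 4)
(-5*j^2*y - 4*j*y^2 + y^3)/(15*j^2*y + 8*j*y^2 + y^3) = (-5*j^2 - 4*j*y + y^2)/(15*j^2 + 8*j*y + y^2)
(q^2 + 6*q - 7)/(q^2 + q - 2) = (q + 7)/(q + 2)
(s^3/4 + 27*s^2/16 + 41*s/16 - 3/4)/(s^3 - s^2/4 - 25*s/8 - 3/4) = (-4*s^3 - 27*s^2 - 41*s + 12)/(2*(-8*s^3 + 2*s^2 + 25*s + 6))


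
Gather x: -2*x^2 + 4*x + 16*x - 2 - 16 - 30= -2*x^2 + 20*x - 48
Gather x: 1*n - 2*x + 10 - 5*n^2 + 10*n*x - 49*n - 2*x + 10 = -5*n^2 - 48*n + x*(10*n - 4) + 20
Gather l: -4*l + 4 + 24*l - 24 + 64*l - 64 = 84*l - 84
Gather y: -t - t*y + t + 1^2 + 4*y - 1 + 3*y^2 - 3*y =3*y^2 + y*(1 - t)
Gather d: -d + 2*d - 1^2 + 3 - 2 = d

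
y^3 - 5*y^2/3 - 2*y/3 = y*(y - 2)*(y + 1/3)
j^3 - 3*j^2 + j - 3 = (j - 3)*(j - I)*(j + I)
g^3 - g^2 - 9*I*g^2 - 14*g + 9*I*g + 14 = (g - 1)*(g - 7*I)*(g - 2*I)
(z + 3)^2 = z^2 + 6*z + 9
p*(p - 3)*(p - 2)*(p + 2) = p^4 - 3*p^3 - 4*p^2 + 12*p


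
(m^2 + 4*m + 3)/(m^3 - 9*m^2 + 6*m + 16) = (m + 3)/(m^2 - 10*m + 16)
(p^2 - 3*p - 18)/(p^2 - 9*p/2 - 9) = 2*(p + 3)/(2*p + 3)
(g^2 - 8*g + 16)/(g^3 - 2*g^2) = (g^2 - 8*g + 16)/(g^2*(g - 2))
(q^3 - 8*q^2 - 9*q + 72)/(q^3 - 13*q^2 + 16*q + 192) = (q - 3)/(q - 8)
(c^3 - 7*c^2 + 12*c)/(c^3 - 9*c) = (c - 4)/(c + 3)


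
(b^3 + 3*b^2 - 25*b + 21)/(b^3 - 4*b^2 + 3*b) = (b + 7)/b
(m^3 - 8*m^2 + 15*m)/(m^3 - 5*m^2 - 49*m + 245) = m*(m - 3)/(m^2 - 49)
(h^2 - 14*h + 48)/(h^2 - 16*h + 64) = (h - 6)/(h - 8)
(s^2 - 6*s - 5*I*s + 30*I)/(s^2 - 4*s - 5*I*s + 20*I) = (s - 6)/(s - 4)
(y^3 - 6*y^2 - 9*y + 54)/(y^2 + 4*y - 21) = (y^2 - 3*y - 18)/(y + 7)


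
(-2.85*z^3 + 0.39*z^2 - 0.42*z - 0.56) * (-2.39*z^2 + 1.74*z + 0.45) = 6.8115*z^5 - 5.8911*z^4 + 0.3999*z^3 + 0.7831*z^2 - 1.1634*z - 0.252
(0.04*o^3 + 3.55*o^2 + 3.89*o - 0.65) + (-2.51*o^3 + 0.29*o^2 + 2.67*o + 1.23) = -2.47*o^3 + 3.84*o^2 + 6.56*o + 0.58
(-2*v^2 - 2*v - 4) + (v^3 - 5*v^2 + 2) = v^3 - 7*v^2 - 2*v - 2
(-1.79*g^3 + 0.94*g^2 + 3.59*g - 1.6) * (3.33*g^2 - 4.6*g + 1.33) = -5.9607*g^5 + 11.3642*g^4 + 5.25*g^3 - 20.5918*g^2 + 12.1347*g - 2.128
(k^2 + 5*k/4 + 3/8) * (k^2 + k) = k^4 + 9*k^3/4 + 13*k^2/8 + 3*k/8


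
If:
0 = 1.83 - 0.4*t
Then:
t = 4.58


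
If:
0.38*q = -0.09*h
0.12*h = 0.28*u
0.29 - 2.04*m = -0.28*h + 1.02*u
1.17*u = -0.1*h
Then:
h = 0.00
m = 0.14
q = 0.00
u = 0.00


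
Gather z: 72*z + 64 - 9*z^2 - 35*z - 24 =-9*z^2 + 37*z + 40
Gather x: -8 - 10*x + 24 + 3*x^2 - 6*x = 3*x^2 - 16*x + 16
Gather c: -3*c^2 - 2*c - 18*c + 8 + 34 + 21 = -3*c^2 - 20*c + 63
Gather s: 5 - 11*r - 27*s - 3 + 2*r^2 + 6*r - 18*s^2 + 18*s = 2*r^2 - 5*r - 18*s^2 - 9*s + 2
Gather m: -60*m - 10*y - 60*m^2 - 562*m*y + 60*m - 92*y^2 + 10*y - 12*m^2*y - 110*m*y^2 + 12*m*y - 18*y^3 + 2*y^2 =m^2*(-12*y - 60) + m*(-110*y^2 - 550*y) - 18*y^3 - 90*y^2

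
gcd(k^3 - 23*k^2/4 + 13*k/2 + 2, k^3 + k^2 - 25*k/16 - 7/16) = k + 1/4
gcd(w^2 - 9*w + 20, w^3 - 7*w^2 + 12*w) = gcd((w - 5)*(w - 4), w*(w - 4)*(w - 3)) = w - 4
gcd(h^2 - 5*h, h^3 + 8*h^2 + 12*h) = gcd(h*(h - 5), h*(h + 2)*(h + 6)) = h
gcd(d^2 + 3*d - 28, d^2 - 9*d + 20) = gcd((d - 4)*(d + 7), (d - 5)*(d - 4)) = d - 4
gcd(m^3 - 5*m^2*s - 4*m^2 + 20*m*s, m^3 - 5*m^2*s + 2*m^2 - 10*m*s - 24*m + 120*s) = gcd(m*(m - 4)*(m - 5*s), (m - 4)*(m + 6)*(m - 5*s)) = -m^2 + 5*m*s + 4*m - 20*s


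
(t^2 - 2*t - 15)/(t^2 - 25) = (t + 3)/(t + 5)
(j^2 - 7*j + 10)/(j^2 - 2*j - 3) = (-j^2 + 7*j - 10)/(-j^2 + 2*j + 3)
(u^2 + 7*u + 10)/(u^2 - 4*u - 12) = (u + 5)/(u - 6)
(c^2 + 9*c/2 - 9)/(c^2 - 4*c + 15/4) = 2*(c + 6)/(2*c - 5)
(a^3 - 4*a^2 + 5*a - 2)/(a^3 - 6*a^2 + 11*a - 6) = (a - 1)/(a - 3)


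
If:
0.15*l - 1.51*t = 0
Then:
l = 10.0666666666667*t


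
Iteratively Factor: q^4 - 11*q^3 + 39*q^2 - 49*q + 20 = (q - 1)*(q^3 - 10*q^2 + 29*q - 20) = (q - 5)*(q - 1)*(q^2 - 5*q + 4) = (q - 5)*(q - 1)^2*(q - 4)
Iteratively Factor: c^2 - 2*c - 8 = (c + 2)*(c - 4)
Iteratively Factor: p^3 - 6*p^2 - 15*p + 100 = (p - 5)*(p^2 - p - 20) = (p - 5)^2*(p + 4)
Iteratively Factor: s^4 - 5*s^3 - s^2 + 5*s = (s + 1)*(s^3 - 6*s^2 + 5*s) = (s - 5)*(s + 1)*(s^2 - s) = (s - 5)*(s - 1)*(s + 1)*(s)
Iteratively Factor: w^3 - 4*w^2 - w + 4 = (w + 1)*(w^2 - 5*w + 4) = (w - 1)*(w + 1)*(w - 4)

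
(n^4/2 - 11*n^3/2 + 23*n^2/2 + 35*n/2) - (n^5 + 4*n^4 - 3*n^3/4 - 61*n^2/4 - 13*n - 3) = -n^5 - 7*n^4/2 - 19*n^3/4 + 107*n^2/4 + 61*n/2 + 3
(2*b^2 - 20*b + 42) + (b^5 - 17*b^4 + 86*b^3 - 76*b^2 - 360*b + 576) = b^5 - 17*b^4 + 86*b^3 - 74*b^2 - 380*b + 618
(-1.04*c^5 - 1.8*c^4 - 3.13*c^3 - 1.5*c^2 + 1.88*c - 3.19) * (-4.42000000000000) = 4.5968*c^5 + 7.956*c^4 + 13.8346*c^3 + 6.63*c^2 - 8.3096*c + 14.0998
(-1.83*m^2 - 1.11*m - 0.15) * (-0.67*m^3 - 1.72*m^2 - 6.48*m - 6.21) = 1.2261*m^5 + 3.8913*m^4 + 13.8681*m^3 + 18.8151*m^2 + 7.8651*m + 0.9315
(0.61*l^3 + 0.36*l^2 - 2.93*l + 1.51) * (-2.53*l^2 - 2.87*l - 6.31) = -1.5433*l^5 - 2.6615*l^4 + 2.5306*l^3 + 2.3172*l^2 + 14.1546*l - 9.5281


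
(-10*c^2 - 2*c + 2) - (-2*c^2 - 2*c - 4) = 6 - 8*c^2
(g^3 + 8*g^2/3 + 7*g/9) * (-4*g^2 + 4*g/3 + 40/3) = -4*g^5 - 28*g^4/3 + 124*g^3/9 + 988*g^2/27 + 280*g/27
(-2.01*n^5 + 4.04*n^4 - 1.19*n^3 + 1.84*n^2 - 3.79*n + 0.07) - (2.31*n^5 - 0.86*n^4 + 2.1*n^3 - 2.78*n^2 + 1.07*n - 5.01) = -4.32*n^5 + 4.9*n^4 - 3.29*n^3 + 4.62*n^2 - 4.86*n + 5.08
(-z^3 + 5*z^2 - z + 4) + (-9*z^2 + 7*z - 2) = -z^3 - 4*z^2 + 6*z + 2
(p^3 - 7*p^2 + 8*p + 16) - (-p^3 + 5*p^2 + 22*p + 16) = 2*p^3 - 12*p^2 - 14*p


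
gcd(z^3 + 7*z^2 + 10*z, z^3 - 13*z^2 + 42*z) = z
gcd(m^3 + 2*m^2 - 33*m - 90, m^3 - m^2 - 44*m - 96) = m + 3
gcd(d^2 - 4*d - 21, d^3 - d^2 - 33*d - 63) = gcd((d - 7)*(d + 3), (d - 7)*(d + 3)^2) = d^2 - 4*d - 21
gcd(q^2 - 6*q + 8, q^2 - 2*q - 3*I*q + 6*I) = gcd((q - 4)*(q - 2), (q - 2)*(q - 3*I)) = q - 2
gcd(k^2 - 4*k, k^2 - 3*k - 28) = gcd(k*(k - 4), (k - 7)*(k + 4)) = 1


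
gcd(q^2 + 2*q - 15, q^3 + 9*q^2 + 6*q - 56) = 1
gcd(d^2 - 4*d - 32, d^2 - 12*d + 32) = d - 8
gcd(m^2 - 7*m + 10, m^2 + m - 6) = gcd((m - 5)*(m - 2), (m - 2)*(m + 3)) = m - 2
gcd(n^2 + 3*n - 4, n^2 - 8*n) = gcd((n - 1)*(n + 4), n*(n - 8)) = 1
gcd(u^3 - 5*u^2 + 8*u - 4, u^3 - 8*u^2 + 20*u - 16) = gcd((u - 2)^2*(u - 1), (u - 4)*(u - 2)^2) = u^2 - 4*u + 4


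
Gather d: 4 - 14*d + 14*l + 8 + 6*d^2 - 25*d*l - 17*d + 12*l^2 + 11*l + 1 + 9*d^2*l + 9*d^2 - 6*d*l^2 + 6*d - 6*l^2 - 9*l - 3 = d^2*(9*l + 15) + d*(-6*l^2 - 25*l - 25) + 6*l^2 + 16*l + 10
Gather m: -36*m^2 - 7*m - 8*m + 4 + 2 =-36*m^2 - 15*m + 6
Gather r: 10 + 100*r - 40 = 100*r - 30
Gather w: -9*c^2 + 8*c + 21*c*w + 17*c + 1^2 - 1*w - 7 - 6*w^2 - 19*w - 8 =-9*c^2 + 25*c - 6*w^2 + w*(21*c - 20) - 14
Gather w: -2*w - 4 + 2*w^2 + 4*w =2*w^2 + 2*w - 4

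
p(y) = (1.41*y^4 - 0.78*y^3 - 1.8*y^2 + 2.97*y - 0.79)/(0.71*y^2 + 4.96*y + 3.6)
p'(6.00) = 12.67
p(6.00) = 27.34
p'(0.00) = 1.13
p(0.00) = -0.22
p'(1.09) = 0.28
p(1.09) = 0.13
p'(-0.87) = 398.87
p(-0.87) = 19.21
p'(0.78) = 0.12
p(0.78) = 0.07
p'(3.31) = 4.49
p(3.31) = 4.69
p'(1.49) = 0.70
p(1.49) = 0.32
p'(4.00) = 6.39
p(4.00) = 8.43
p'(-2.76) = 22.80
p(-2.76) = -16.13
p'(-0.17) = 2.08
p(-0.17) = -0.48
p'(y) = (-1.42*y - 4.96)*(1.41*y^4 - 0.78*y^3 - 1.8*y^2 + 2.97*y - 0.79)/(0.71*y^2 + 4.96*y + 3.6)^2 + (5.64*y^3 - 2.34*y^2 - 3.6*y + 2.97)/(0.71*y^2 + 4.96*y + 3.6) = (2.0022*y^5 + 20.427*y^4 + 12.5664*y^3 - 19.4607*y^2 - 11.8382*y + 14.6104)/(0.5041*y^4 + 7.0432*y^3 + 29.7136*y^2 + 35.712*y + 12.96)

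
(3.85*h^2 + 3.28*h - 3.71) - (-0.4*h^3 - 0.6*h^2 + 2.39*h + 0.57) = 0.4*h^3 + 4.45*h^2 + 0.89*h - 4.28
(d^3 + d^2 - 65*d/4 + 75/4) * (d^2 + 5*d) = d^5 + 6*d^4 - 45*d^3/4 - 125*d^2/2 + 375*d/4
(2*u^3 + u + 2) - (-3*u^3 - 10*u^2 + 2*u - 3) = 5*u^3 + 10*u^2 - u + 5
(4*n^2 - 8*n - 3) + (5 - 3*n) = 4*n^2 - 11*n + 2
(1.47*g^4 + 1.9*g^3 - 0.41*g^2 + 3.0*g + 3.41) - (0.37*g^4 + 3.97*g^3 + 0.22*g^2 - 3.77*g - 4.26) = 1.1*g^4 - 2.07*g^3 - 0.63*g^2 + 6.77*g + 7.67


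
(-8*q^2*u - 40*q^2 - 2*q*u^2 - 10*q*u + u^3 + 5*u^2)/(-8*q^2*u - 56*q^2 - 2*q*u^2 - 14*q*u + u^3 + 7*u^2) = (u + 5)/(u + 7)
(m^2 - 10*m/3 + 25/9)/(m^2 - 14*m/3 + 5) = (m - 5/3)/(m - 3)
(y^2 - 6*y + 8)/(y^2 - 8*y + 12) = (y - 4)/(y - 6)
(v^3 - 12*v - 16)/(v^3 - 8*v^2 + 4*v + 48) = (v + 2)/(v - 6)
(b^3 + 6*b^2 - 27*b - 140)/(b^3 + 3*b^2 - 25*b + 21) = (b^2 - b - 20)/(b^2 - 4*b + 3)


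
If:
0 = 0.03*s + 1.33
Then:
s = -44.33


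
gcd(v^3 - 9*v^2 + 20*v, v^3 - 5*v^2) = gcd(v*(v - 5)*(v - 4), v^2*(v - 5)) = v^2 - 5*v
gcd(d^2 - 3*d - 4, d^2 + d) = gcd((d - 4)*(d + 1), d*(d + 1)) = d + 1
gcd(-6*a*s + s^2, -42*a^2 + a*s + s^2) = -6*a + s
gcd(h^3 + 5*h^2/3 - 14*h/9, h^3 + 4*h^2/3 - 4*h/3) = h^2 - 2*h/3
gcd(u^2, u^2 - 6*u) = u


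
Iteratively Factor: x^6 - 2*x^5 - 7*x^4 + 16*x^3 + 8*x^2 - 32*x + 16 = (x - 2)*(x^5 - 7*x^3 + 2*x^2 + 12*x - 8) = (x - 2)*(x - 1)*(x^4 + x^3 - 6*x^2 - 4*x + 8) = (x - 2)*(x - 1)^2*(x^3 + 2*x^2 - 4*x - 8) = (x - 2)^2*(x - 1)^2*(x^2 + 4*x + 4) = (x - 2)^2*(x - 1)^2*(x + 2)*(x + 2)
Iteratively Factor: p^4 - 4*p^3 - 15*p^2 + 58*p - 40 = (p - 5)*(p^3 + p^2 - 10*p + 8) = (p - 5)*(p + 4)*(p^2 - 3*p + 2) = (p - 5)*(p - 1)*(p + 4)*(p - 2)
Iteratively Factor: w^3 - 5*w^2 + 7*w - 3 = (w - 1)*(w^2 - 4*w + 3) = (w - 1)^2*(w - 3)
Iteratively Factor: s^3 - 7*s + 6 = (s - 2)*(s^2 + 2*s - 3) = (s - 2)*(s + 3)*(s - 1)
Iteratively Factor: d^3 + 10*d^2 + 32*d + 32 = (d + 2)*(d^2 + 8*d + 16) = (d + 2)*(d + 4)*(d + 4)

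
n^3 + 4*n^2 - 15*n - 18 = (n - 3)*(n + 1)*(n + 6)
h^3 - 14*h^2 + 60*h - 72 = (h - 6)^2*(h - 2)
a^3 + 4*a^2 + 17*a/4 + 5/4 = (a + 1/2)*(a + 1)*(a + 5/2)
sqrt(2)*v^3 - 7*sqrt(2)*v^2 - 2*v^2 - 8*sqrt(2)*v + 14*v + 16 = (v - 8)*(v - sqrt(2))*(sqrt(2)*v + sqrt(2))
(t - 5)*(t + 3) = t^2 - 2*t - 15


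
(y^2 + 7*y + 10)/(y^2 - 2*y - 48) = (y^2 + 7*y + 10)/(y^2 - 2*y - 48)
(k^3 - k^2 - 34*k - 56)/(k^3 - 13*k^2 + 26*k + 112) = (k + 4)/(k - 8)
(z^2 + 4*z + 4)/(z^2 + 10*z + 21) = (z^2 + 4*z + 4)/(z^2 + 10*z + 21)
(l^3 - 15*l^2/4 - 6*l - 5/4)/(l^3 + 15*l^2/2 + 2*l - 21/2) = (4*l^3 - 15*l^2 - 24*l - 5)/(2*(2*l^3 + 15*l^2 + 4*l - 21))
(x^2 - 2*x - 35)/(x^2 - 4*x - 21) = (x + 5)/(x + 3)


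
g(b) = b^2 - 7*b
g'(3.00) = -1.00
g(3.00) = -12.00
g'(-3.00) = -13.00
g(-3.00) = 30.00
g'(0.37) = -6.26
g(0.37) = -2.45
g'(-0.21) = -7.42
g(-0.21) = 1.51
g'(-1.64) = -10.28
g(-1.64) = 14.17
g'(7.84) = 8.68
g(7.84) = 6.59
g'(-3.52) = -14.04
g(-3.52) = 37.03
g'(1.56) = -3.88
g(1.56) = -8.49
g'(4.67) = 2.34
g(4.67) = -10.88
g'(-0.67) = -8.34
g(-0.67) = 5.14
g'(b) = 2*b - 7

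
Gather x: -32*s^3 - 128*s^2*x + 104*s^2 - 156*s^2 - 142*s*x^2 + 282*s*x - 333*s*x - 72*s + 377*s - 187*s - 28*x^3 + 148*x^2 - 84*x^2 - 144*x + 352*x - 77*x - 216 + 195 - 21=-32*s^3 - 52*s^2 + 118*s - 28*x^3 + x^2*(64 - 142*s) + x*(-128*s^2 - 51*s + 131) - 42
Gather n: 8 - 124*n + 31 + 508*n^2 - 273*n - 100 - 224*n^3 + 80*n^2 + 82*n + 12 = -224*n^3 + 588*n^2 - 315*n - 49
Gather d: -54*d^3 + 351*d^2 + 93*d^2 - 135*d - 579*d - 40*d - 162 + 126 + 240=-54*d^3 + 444*d^2 - 754*d + 204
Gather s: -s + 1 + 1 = 2 - s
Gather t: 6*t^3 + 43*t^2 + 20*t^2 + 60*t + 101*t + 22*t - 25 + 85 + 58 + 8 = 6*t^3 + 63*t^2 + 183*t + 126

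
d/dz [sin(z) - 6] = cos(z)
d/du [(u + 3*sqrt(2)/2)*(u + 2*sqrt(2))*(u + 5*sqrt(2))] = 3*u^2 + 17*sqrt(2)*u + 41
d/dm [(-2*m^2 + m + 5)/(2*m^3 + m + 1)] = ((1 - 4*m)*(2*m^3 + m + 1) - (6*m^2 + 1)*(-2*m^2 + m + 5))/(2*m^3 + m + 1)^2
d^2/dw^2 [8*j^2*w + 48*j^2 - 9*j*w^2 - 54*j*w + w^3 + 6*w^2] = -18*j + 6*w + 12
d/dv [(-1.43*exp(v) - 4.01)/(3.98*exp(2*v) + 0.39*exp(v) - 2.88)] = (5.6914*exp(2*v) + 31.9196*exp(v) + 5.6823)*exp(v)/(15.8404*exp(4*v) + 3.1044*exp(3*v) - 22.7727*exp(2*v) - 2.2464*exp(v) + 8.2944)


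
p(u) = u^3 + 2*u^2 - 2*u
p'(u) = 3*u^2 + 4*u - 2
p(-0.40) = 1.06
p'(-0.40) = -3.12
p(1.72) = 7.57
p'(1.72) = 13.76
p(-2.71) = 0.21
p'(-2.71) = 9.19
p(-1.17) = 3.48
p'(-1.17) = -2.57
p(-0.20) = 0.47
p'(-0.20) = -2.68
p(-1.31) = 3.80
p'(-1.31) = -2.09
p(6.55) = 353.72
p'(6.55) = 152.91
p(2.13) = 14.48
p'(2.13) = 20.13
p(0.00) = 0.00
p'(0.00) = -2.00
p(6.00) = 276.00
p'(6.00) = 130.00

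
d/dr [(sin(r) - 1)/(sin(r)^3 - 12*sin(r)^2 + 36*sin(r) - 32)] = (11*sin(r) + cos(2*r) - 3)*cos(r)/((sin(r) - 8)^2*(sin(r) - 2)^3)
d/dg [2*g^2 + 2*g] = 4*g + 2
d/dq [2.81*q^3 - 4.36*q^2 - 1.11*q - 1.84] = 8.43*q^2 - 8.72*q - 1.11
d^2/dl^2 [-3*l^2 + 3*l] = -6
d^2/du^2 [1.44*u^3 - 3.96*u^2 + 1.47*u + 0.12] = 8.64*u - 7.92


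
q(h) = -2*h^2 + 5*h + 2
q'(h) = 5 - 4*h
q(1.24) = 5.12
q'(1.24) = 0.04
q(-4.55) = -62.16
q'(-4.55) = 23.20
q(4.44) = -15.23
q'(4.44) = -12.76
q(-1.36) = -8.50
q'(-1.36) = 10.44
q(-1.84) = -13.97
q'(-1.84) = 12.36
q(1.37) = 5.10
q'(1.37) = -0.48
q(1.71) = 4.70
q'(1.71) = -1.84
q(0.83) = 4.77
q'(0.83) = 1.68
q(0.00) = 2.00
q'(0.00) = 5.00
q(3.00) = -1.00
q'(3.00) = -7.00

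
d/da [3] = 0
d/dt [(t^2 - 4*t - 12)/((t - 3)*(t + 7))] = 2*(4*t^2 - 9*t + 66)/(t^4 + 8*t^3 - 26*t^2 - 168*t + 441)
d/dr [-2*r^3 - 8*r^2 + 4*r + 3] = -6*r^2 - 16*r + 4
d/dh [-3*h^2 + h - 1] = 1 - 6*h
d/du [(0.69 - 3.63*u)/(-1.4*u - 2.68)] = (14.97216*u + 28.660992)/(1.4*u + 2.68)^3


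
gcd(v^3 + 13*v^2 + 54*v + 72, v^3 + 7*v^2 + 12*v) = v^2 + 7*v + 12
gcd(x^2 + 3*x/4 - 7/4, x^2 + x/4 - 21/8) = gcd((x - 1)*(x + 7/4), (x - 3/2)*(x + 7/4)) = x + 7/4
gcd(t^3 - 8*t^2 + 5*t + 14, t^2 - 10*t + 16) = t - 2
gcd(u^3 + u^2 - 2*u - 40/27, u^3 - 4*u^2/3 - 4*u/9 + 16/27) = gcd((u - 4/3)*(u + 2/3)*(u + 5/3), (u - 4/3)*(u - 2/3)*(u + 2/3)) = u^2 - 2*u/3 - 8/9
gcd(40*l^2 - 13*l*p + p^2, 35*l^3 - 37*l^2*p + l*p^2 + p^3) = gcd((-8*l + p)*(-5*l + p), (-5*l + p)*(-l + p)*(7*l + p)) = -5*l + p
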